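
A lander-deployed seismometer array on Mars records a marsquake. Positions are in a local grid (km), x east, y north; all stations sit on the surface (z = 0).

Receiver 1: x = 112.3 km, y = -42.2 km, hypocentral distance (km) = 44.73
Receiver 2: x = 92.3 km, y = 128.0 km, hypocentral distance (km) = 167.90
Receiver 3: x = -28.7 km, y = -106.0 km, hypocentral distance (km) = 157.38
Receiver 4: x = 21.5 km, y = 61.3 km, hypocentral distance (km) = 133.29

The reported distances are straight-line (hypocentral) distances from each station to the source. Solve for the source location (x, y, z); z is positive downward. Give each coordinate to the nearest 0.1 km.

(104.3, -33.8, 43.2)

Each station gives a sphere (x−x_i)² + (y−y_i)² + z² = d_i² (stations at z=0).
Subtracting the Receiver 1 sphere from Receiver 2 and Receiver 3: z² cancels, leaving linear equations in x and y:
-40.0 x + 340.4 y = -15678.48
-282.0 x − 127.6 y = -25100.13
Solving: x ≈ 104.303, y ≈ -33.803 km (keep extra digits for the depth step; rounded: 104.3, -33.8).
Then from the Receiver 1 sphere: z² = 44.73² − (x − 112.3)² − (y + 42.2)² with x = 104.303, y = -33.803, so z ≈ 43.201 ≈ 43.2 km.
Check against Receiver 4 (with the unrounded solution): distance 133.29 ≈ 133.29 km. ✓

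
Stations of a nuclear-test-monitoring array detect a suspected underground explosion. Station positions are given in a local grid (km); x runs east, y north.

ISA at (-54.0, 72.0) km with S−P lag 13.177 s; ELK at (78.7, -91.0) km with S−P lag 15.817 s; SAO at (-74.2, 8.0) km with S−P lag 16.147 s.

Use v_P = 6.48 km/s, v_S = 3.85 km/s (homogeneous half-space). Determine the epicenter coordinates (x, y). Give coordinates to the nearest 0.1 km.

Distance from S−P lag: d = Δt · v_P v_S / (v_P − v_S) = Δt · (6.48·3.85)/(6.48−3.85) ≈ 9.4859·Δt.
So d_ISA = 125.00, d_ELK = 150.04, d_SAO = 153.17 km.
Circle about each station: (x + 54.0)² + (y − 72.0)² = 125.00²; (x − 78.7)² + (y + 91.0)² = 150.04²; (x + 74.2)² + (y − 8.0)² = 153.17².
Subtracting the ISA equation from the ELK and SAO equations removes the quadratic terms:
265.4 x − 326.0 y = -512.31
-40.4 x − 128.0 y = -10366.41
Solving the 2×2 system: x ≈ 70.3, y ≈ 58.8 km.
Check against ISA (with the unrounded x, y): √((x + 54.0)²+(y − 72.0)²) = 125.00 ≈ 125.00 km. ✓

70.3 km east, 58.8 km north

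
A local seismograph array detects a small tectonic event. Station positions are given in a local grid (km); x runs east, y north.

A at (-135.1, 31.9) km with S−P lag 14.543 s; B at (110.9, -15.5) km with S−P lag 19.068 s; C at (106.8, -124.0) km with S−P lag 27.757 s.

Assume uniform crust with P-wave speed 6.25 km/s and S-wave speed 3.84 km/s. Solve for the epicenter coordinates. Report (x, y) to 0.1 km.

Distance from S−P lag: d = Δt · v_P v_S / (v_P − v_S) = Δt · (6.25·3.84)/(6.25−3.84) ≈ 9.9585·Δt.
So d_A = 144.83, d_B = 189.89, d_C = 276.42 km.
Circle about each station: (x + 135.1)² + (y − 31.9)² = 144.83²; (x − 110.9)² + (y + 15.5)² = 189.89²; (x − 106.8)² + (y + 124.0)² = 276.42².
Subtracting the A equation from the B and C equations removes the quadratic terms:
492.0 x − 94.8 y = -21813.04
483.8 x − 311.8 y = -47919.67
Solving the 2×2 system: x ≈ -21.0, y ≈ 121.1 km.

(-21.0, 121.1)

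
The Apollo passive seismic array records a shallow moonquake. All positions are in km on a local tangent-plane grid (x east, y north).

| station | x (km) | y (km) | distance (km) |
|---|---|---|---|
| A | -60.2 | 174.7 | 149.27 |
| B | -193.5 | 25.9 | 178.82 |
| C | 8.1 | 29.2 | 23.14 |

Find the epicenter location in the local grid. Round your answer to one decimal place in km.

Circle about each station: (x + 60.2)² + (y − 174.7)² = 149.27²; (x + 193.5)² + (y − 25.9)² = 178.82²; (x − 8.1)² + (y − 29.2)² = 23.14².
Subtracting the A equation from the B and C equations removes the quadratic terms:
-266.6 x − 297.6 y = -5726.13
136.6 x − 291.0 y = -11479.81
Solving the 2×2 system: x ≈ -14.8, y ≈ 32.5 km.

-14.8 km east, 32.5 km north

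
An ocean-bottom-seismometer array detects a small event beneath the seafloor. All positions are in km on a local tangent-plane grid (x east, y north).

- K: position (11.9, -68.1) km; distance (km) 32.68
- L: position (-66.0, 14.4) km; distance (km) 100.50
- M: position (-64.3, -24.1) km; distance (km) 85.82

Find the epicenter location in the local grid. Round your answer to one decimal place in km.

x ≈ 20.6 km, y ≈ -36.6 km

Circle about each station: (x − 11.9)² + (y + 68.1)² = 32.68²; (x + 66.0)² + (y − 14.4)² = 100.50²; (x + 64.3)² + (y + 24.1)² = 85.82².
Subtracting the K equation from the L and M equations removes the quadratic terms:
-155.8 x + 165.0 y = -9248.13
-152.4 x + 88.0 y = -6361.01
Solving the 2×2 system: x ≈ 20.6, y ≈ -36.6 km.
Check against K (with the unrounded x, y): √((x − 11.9)²+(y + 68.1)²) = 32.70 ≈ 32.68 km. ✓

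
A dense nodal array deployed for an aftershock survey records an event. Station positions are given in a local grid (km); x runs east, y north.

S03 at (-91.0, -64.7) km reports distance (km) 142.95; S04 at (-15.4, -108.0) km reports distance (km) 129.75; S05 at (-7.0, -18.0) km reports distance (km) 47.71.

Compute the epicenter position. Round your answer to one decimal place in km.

Circle about each station: (x + 91.0)² + (y + 64.7)² = 142.95²; (x + 15.4)² + (y + 108.0)² = 129.75²; (x + 7.0)² + (y + 18.0)² = 47.71².
Subtracting the S03 equation from the S04 and S05 equations removes the quadratic terms:
151.2 x − 86.6 y = 3033.71
168.0 x + 93.4 y = 6064.37
Solving the 2×2 system: x ≈ 28.2, y ≈ 14.2 km.
Check against S03 (with the unrounded x, y): √((x + 91.0)²+(y + 64.7)²) = 142.95 ≈ 142.95 km. ✓

28.2 km east, 14.2 km north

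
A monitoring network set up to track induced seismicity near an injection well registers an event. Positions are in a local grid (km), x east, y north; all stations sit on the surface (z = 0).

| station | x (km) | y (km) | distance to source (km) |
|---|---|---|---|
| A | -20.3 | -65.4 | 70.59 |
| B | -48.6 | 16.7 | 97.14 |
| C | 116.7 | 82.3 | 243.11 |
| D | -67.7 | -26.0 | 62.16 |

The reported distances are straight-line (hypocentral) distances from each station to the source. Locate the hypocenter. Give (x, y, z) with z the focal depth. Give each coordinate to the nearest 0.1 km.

x ≈ -71.1 km, y ≈ -64.1 km, depth ≈ 49.0 km

Each station gives a sphere (x−x_i)² + (y−y_i)² + z² = d_i² (stations at z=0).
Subtracting the A sphere from B and C: z² cancels, leaving linear equations in x and y:
-56.6 x + 164.2 y = -6501.63
274.0 x + 295.4 y = -38416.59
Solving: x ≈ -71.097, y ≈ -64.103 km (keep extra digits for the depth step; rounded: -71.1, -64.1).
Then from the A sphere: z² = 70.59² − (x + 20.3)² − (y + 65.4)² with x = -71.097, y = -64.103, so z ≈ 48.999 ≈ 49.0 km.
Check against D (with the unrounded solution): distance 62.16 ≈ 62.16 km. ✓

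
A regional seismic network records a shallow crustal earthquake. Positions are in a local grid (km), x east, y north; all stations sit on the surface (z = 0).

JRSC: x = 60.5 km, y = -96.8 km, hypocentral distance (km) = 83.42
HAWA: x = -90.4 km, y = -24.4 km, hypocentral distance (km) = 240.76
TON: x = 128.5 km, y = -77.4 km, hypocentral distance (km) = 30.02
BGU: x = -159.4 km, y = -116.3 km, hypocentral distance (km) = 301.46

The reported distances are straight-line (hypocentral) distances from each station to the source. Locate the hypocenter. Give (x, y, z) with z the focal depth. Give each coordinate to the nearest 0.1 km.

x ≈ 139.9 km, y ≈ -90.1 km, depth ≈ 24.7 km

Each station gives a sphere (x−x_i)² + (y−y_i)² + z² = d_i² (stations at z=0).
Subtracting the JRSC sphere from HAWA and TON: z² cancels, leaving linear equations in x and y:
-301.8 x + 144.8 y = -55269.45
136.0 x + 38.8 y = 15530.22
Solving: x ≈ 139.900, y ≈ -90.108 km (keep extra digits for the depth step; rounded: 139.9, -90.1).
Then from the JRSC sphere: z² = 83.42² − (x − 60.5)² − (y + 96.8)² with x = 139.900, y = -90.108, so z ≈ 24.693 ≈ 24.7 km.
Check against BGU (with the unrounded solution): distance 301.46 ≈ 301.46 km. ✓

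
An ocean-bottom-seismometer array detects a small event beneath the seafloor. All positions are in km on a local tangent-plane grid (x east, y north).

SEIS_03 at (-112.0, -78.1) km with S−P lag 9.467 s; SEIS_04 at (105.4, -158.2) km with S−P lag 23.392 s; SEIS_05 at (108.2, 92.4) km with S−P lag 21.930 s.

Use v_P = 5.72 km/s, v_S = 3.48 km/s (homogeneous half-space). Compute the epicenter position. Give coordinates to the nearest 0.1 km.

x ≈ -50.5 km, y ≈ -20.7 km

Distance from S−P lag: d = Δt · v_P v_S / (v_P − v_S) = Δt · (5.72·3.48)/(5.72−3.48) ≈ 8.8864·Δt.
So d_SEIS_03 = 84.13, d_SEIS_04 = 207.87, d_SEIS_05 = 194.88 km.
Circle about each station: (x + 112.0)² + (y + 78.1)² = 84.13²; (x − 105.4)² + (y + 158.2)² = 207.87²; (x − 108.2)² + (y − 92.4)² = 194.88².
Subtracting pairs of circle equations eliminates x²+y² and gives linear equations (the radical axes):
434.8 x − 160.2 y = -18639.29
440.4 x + 341.0 y = -29298.97
Solving the 2×2 system: x ≈ -50.5, y ≈ -20.7 km.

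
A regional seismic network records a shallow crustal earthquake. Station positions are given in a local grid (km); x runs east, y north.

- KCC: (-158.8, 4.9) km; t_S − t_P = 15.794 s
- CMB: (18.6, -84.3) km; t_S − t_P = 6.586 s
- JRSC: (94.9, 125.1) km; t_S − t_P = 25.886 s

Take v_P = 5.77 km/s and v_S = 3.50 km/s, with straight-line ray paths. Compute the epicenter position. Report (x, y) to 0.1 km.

Distance from S−P lag: d = Δt · v_P v_S / (v_P − v_S) = Δt · (5.77·3.50)/(5.77−3.50) ≈ 8.8965·Δt.
So d_KCC = 140.51, d_CMB = 58.59, d_JRSC = 230.29 km.
Circle about each station: (x + 158.8)² + (y − 4.9)² = 140.51²; (x − 18.6)² + (y + 84.3)² = 58.59²; (x − 94.9)² + (y − 125.1)² = 230.29².
Subtracting pairs of circle equations eliminates x²+y² and gives linear equations (the radical axes):
354.8 x − 178.4 y = -1478.73
507.4 x + 240.4 y = -33875.85
Solving the 2×2 system: x ≈ -36.4, y ≈ -64.1 km.

x ≈ -36.4 km, y ≈ -64.1 km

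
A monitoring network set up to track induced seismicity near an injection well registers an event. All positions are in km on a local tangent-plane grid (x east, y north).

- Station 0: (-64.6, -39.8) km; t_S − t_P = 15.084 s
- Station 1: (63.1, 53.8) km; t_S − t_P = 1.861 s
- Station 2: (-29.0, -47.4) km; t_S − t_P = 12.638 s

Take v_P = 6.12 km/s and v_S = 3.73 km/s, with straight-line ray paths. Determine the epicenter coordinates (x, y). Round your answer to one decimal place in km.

57.3 km east, 37.0 km north

Distance from S−P lag: d = Δt · v_P v_S / (v_P − v_S) = Δt · (6.12·3.73)/(6.12−3.73) ≈ 9.5513·Δt.
So d_Station 0 = 144.07, d_Station 1 = 17.77, d_Station 2 = 120.71 km.
Circle about each station: (x + 64.6)² + (y + 39.8)² = 144.07²; (x − 63.1)² + (y − 53.8)² = 17.77²; (x + 29.0)² + (y + 47.4)² = 120.71².
Subtracting pairs of circle equations eliminates x²+y² and gives linear equations (the radical axes):
255.4 x + 187.2 y = 21559.24
71.2 x − 15.2 y = 3515.82
Solving the 2×2 system: x ≈ 57.3, y ≈ 37.0 km.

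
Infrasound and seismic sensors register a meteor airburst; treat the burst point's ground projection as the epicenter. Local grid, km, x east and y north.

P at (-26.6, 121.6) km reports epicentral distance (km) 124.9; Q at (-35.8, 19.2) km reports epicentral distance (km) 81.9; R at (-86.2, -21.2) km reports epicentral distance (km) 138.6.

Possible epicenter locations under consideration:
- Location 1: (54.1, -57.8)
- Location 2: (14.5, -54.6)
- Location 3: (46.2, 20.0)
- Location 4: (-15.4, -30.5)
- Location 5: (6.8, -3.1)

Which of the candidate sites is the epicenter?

For each candidate, compare |candidate − station| to the reported distance:
Location 1: residuals P 71.8, Q 36.5, R 6.4 → max 71.8 km
Location 2: residuals P 56.0, Q 7.4, R 32.5 → max 56.0 km
Location 3: residuals P 0.1, Q 0.1, R 0.1 → max 0.1 km
Location 4: residuals P 27.6, Q 28.2, R 67.2 → max 67.2 km
Location 5: residuals P 4.2, Q 33.8, R 43.9 → max 43.9 km
Only Location 3 has all residuals ≈ 0.

Location 3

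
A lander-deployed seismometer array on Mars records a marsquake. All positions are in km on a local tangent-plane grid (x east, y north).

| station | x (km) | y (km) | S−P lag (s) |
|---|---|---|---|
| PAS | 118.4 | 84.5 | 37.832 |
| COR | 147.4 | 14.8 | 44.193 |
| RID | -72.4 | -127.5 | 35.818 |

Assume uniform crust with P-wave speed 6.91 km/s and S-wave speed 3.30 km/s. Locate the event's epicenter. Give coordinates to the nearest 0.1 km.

-120.4 km east, 93.6 km north

Distance from S−P lag: d = Δt · v_P v_S / (v_P − v_S) = Δt · (6.91·3.30)/(6.91−3.30) ≈ 6.3166·Δt.
So d_PAS = 238.97, d_COR = 279.15, d_RID = 226.25 km.
Circle about each station: (x − 118.4)² + (y − 84.5)² = 238.97²; (x − 147.4)² + (y − 14.8)² = 279.15²; (x + 72.4)² + (y + 127.5)² = 226.25².
Subtracting pairs of circle equations eliminates x²+y² and gives linear equations (the radical axes):
58.0 x − 139.4 y = -20031.07
-381.6 x − 424.0 y = 6256.80
Solving the 2×2 system: x ≈ -120.4, y ≈ 93.6 km.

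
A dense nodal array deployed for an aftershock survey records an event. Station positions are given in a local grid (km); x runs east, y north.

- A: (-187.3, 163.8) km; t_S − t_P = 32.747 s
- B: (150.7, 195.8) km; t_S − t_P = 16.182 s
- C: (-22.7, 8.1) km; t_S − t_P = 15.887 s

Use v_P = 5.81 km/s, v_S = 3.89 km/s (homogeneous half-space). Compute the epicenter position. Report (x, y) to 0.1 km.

Distance from S−P lag: d = Δt · v_P v_S / (v_P − v_S) = Δt · (5.81·3.89)/(5.81−3.89) ≈ 11.7713·Δt.
So d_A = 385.47, d_B = 190.48, d_C = 187.01 km.
Circle about each station: (x + 187.3)² + (y − 163.8)² = 385.47²; (x − 150.7)² + (y − 195.8)² = 190.48²; (x + 22.7)² + (y − 8.1)² = 187.01².
Subtracting pairs of circle equations eliminates x²+y² and gives linear equations (the radical axes):
676.0 x + 64.0 y = 111440.89
329.2 x − 311.4 y = 52283.55
Solving the 2×2 system: x ≈ 164.3, y ≈ 5.8 km.
Check against A (with the unrounded x, y): √((x + 187.3)²+(y − 163.8)²) = 385.47 ≈ 385.47 km. ✓

x ≈ 164.3 km, y ≈ 5.8 km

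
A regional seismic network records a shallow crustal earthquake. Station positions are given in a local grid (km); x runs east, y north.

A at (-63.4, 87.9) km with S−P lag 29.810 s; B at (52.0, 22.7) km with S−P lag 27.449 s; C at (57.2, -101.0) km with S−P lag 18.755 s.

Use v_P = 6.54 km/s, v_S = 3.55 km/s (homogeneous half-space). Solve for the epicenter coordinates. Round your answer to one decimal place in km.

Distance from S−P lag: d = Δt · v_P v_S / (v_P − v_S) = Δt · (6.54·3.55)/(6.54−3.55) ≈ 7.7649·Δt.
So d_A = 231.47, d_B = 213.14, d_C = 145.63 km.
Circle about each station: (x + 63.4)² + (y − 87.9)² = 231.47²; (x − 52.0)² + (y − 22.7)² = 213.14²; (x − 57.2)² + (y + 101.0)² = 145.63².
Subtracting the A equation from the B and C equations removes the quadratic terms:
230.8 x − 130.4 y = -376.98
241.2 x − 377.8 y = 34097.13
Solving the 2×2 system: x ≈ -82.3, y ≈ -142.8 km.

-82.3 km east, -142.8 km north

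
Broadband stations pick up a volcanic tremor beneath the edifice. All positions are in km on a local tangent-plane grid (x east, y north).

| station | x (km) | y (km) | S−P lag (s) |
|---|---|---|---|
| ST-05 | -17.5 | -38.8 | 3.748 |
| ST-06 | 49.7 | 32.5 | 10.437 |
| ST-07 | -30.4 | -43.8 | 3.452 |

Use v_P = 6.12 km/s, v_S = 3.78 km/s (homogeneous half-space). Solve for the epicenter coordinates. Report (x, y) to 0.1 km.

(-43.3, -12.2)

Distance from S−P lag: d = Δt · v_P v_S / (v_P − v_S) = Δt · (6.12·3.78)/(6.12−3.78) ≈ 9.8862·Δt.
So d_ST-05 = 37.05, d_ST-06 = 103.18, d_ST-07 = 34.13 km.
Circle about each station: (x + 17.5)² + (y + 38.8)² = 37.05²; (x − 49.7)² + (y − 32.5)² = 103.18²; (x + 30.4)² + (y + 43.8)² = 34.13².
Subtracting pairs of circle equations eliminates x²+y² and gives linear equations (the radical axes):
134.4 x + 142.6 y = -7558.76
-25.8 x − 10.0 y = 1238.76
Solving the 2×2 system: x ≈ -43.3, y ≈ -12.2 km.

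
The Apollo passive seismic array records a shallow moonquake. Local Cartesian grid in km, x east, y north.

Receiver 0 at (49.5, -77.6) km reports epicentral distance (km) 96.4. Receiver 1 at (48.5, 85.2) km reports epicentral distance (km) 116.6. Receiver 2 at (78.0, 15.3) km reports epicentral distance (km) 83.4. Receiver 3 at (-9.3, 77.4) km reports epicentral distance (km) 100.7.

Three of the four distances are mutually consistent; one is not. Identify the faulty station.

Receiver 0

Solve using three stations at a time. Using Receiver 1, Receiver 2, Receiver 3 (subtract circle equations pairwise → linear system) gives (x, y) ≈ (3.7, -22.4).
Distances from that point to each station vs reported:
  Receiver 0: calculated 71.7 vs reported 96.4 → residual 24.7 km
  Receiver 1: calculated 116.5 vs reported 116.6 → residual 0.1 km
  Receiver 2: calculated 83.3 vs reported 83.4 → residual 0.1 km
  Receiver 3: calculated 100.6 vs reported 100.7 → residual 0.1 km
Receiver 1, Receiver 2, Receiver 3 are mutually consistent (residuals ≈ 0); Receiver 0 is off by 24.7 km.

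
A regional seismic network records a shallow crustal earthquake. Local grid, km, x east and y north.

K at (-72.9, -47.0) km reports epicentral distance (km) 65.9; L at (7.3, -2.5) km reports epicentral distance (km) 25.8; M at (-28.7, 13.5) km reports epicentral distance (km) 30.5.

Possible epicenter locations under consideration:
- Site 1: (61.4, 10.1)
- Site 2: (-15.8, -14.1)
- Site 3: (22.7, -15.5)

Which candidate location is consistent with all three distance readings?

For each candidate, compare |candidate − station| to the reported distance:
Site 1: residuals K 80.0, L 29.7, M 59.7 → max 80.0 km
Site 2: residuals K 0.0, L 0.0, M 0.0 → max 0.0 km
Site 3: residuals K 34.8, L 5.6, M 28.5 → max 34.8 km
Only Site 2 has all residuals ≈ 0.

Site 2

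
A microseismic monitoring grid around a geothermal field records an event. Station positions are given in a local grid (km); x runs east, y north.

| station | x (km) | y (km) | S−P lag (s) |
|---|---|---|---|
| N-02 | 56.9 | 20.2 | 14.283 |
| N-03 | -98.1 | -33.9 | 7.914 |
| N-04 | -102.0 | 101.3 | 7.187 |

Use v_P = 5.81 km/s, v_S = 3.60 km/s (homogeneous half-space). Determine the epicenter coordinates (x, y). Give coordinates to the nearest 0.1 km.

Distance from S−P lag: d = Δt · v_P v_S / (v_P − v_S) = Δt · (5.81·3.60)/(5.81−3.60) ≈ 9.4643·Δt.
So d_N-02 = 135.18, d_N-03 = 74.90, d_N-04 = 68.02 km.
Circle about each station: (x − 56.9)² + (y − 20.2)² = 135.18²; (x + 98.1)² + (y + 33.9)² = 74.90²; (x + 102.0)² + (y − 101.3)² = 68.02².
Subtracting pairs of circle equations eliminates x²+y² and gives linear equations (the radical axes):
-310.0 x − 108.2 y = 19790.79
-317.8 x + 162.2 y = 30666.95
Solving the 2×2 system: x ≈ -77.1, y ≈ 38.0 km.

(-77.1, 38.0)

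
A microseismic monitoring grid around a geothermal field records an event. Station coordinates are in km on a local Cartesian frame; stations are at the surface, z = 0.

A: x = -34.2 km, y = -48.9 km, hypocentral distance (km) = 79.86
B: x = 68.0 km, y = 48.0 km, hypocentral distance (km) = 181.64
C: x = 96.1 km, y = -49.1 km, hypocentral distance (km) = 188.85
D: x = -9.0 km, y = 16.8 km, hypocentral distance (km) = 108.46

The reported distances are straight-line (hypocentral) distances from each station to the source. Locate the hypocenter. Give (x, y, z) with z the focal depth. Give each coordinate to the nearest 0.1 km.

x ≈ -81.4 km, y ≈ -34.1 km, depth ≈ 62.7 km

Each station gives a sphere (x−x_i)² + (y−y_i)² + z² = d_i² (stations at z=0).
Subtracting the A sphere from B and C: z² cancels, leaving linear equations in x and y:
204.4 x + 193.8 y = -23248.32
260.6 x − 0.4 y = -21201.53
Solving: x ≈ -81.409, y ≈ -34.099 km (keep extra digits for the depth step; rounded: -81.4, -34.1).
Then from the A sphere: z² = 79.86² − (x + 34.2)² − (y + 48.9)² with x = -81.409, y = -34.099, so z ≈ 62.689 ≈ 62.7 km.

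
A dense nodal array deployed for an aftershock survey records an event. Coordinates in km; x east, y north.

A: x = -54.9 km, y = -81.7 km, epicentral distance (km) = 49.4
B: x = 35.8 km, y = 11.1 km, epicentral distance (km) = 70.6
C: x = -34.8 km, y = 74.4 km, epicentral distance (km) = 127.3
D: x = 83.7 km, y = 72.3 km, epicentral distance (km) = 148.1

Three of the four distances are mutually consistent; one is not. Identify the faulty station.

Solve using three stations at a time. Using B, C, D (subtract circle equations pairwise → linear system) gives (x, y) ≈ (-1.9, -48.5).
Distances from that point to each station vs reported:
  A: calculated 62.5 vs reported 49.4 → residual 13.1 km
  B: calculated 70.5 vs reported 70.6 → residual 0.1 km
  C: calculated 127.3 vs reported 127.3 → residual 0.0 km
  D: calculated 148.1 vs reported 148.1 → residual 0.0 km
B, C, D are mutually consistent (residuals ≈ 0); A is off by 13.1 km.

A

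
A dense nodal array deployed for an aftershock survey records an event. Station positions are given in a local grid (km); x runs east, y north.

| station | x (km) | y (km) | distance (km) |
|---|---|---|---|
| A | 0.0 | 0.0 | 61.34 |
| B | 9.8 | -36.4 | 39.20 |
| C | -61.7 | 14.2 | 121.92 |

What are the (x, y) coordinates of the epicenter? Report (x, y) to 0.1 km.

Circle about each station: x² + y² = 61.34²; (x − 9.8)² + (y + 36.4)² = 39.20²; (x + 61.7)² + (y − 14.2)² = 121.92².
Subtracting pairs of circle equations eliminates x²+y² and gives linear equations (the radical axes):
19.6 x − 72.8 y = 3646.96
-123.4 x + 28.4 y = -7093.36
Solving the 2×2 system: x ≈ 49.0, y ≈ -36.9 km.

(49.0, -36.9)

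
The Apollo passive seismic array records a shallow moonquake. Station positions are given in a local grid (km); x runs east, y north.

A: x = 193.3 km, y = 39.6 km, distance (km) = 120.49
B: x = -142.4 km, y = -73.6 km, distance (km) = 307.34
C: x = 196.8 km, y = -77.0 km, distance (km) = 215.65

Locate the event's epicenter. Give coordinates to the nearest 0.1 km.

99.8 km east, 115.6 km north

Circle about each station: (x − 193.3)² + (y − 39.6)² = 120.49²; (x + 142.4)² + (y + 73.6)² = 307.34²; (x − 196.8)² + (y + 77.0)² = 215.65².
Subtracting pairs of circle equations eliminates x²+y² and gives linear equations (the radical axes):
-671.4 x − 226.4 y = -93178.37
7.0 x − 233.2 y = -26260.89
Solving the 2×2 system: x ≈ 99.8, y ≈ 115.6 km.
Check against A (with the unrounded x, y): √((x − 193.3)²+(y − 39.6)²) = 120.50 ≈ 120.49 km. ✓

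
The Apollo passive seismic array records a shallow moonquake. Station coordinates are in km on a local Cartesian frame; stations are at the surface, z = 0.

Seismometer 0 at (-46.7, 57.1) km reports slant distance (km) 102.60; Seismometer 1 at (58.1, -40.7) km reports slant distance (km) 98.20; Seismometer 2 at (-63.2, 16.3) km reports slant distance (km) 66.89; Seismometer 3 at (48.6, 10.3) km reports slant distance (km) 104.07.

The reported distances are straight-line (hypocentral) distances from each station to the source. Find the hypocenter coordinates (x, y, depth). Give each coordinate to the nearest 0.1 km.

(-38.8, -44.0, 15.6)

Each station gives a sphere (x−x_i)² + (y−y_i)² + z² = d_i² (stations at z=0).
Subtracting the Seismometer 0 sphere from Seismometer 1 and Seismometer 2: z² cancels, leaving linear equations in x and y:
209.6 x − 195.6 y = 474.32
-33.0 x − 81.6 y = 4871.12
Solving: x ≈ -38.801, y ≈ -44.003 km (keep extra digits for the depth step; rounded: -38.8, -44.0).
Then from the Seismometer 0 sphere: z² = 102.60² − (x + 46.7)² − (y − 57.1)² with x = -38.801, y = -44.003, so z ≈ 15.574 ≈ 15.6 km.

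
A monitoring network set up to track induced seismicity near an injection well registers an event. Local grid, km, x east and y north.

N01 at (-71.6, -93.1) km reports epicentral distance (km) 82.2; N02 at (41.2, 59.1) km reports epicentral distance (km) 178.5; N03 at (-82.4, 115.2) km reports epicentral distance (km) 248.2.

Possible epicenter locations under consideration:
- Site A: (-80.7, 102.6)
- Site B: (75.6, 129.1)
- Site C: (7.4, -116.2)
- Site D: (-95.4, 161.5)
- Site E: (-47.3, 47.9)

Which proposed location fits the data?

For each candidate, compare |candidate − station| to the reported distance:
Site A: residuals N01 113.7, N02 49.1, N03 235.5 → max 235.5 km
Site B: residuals N01 184.3, N02 100.5, N03 89.6 → max 184.3 km
Site C: residuals N01 0.1, N02 0.0, N03 0.0 → max 0.1 km
Site D: residuals N01 173.5, N02 7.8, N03 200.1 → max 200.1 km
Site E: residuals N01 60.9, N02 89.3, N03 172.3 → max 172.3 km
Only Site C has all residuals ≈ 0.

Site C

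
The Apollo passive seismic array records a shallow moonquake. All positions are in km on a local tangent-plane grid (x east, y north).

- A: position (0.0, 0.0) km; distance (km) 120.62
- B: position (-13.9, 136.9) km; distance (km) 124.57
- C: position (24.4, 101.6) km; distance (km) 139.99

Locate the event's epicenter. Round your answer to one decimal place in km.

(-107.5, 54.7)

Circle about each station: x² + y² = 120.62²; (x + 13.9)² + (y − 136.9)² = 124.57²; (x − 24.4)² + (y − 101.6)² = 139.99².
Subtracting the A equation from the B and C equations removes the quadratic terms:
-27.8 x + 273.8 y = 17966.32
48.8 x + 203.2 y = 5869.90
Solving the 2×2 system: x ≈ -107.5, y ≈ 54.7 km.
Check against A (with the unrounded x, y): √(x²+y²) = 120.62 ≈ 120.62 km. ✓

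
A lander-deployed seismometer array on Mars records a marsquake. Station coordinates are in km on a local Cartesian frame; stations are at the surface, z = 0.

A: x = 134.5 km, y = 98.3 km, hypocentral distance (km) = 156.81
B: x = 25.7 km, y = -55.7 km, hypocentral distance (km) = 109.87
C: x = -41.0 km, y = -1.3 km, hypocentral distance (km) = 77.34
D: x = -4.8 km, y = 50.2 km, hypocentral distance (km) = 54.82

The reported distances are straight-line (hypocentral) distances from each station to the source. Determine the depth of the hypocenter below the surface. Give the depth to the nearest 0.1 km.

z ≈ 53.0 km

Each station gives a sphere (x−x_i)² + (y−y_i)² + z² = d_i² (stations at z=0).
Subtracting the A sphere from B and C: z² cancels, leaving linear equations in x and y:
-217.6 x − 308.0 y = -11472.20
-351.0 x − 199.2 y = -7462.55
Solving: x ≈ 0.204, y ≈ 37.103 km (keep extra digits for the depth step; rounded: 0.2, 37.1).
Then from the A sphere: z² = 156.81² − (x − 134.5)² − (y − 98.3)² with x = 0.204, y = 37.103, so z ≈ 52.999 ≈ 53.0 km.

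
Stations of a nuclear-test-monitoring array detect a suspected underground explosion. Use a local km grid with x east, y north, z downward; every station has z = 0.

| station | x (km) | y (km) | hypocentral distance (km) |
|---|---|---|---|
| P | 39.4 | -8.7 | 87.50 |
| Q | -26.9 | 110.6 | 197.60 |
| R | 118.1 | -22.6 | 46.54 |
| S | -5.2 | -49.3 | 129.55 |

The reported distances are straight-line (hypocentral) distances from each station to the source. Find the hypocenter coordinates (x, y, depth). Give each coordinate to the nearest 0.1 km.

x ≈ 112.6 km, y ≈ -21.5 km, depth ≈ 46.2 km

Each station gives a sphere (x−x_i)² + (y−y_i)² + z² = d_i² (stations at z=0).
Subtracting the P sphere from Q and R: z² cancels, leaving linear equations in x and y:
-132.6 x + 238.6 y = -20061.59
157.4 x − 27.8 y = 18320.60
Solving: x ≈ 112.597, y ≈ -21.506 km (keep extra digits for the depth step; rounded: 112.6, -21.5).
Then from the P sphere: z² = 87.50² − (x − 39.4)² − (y + 8.7)² with x = 112.597, y = -21.506, so z ≈ 46.200 ≈ 46.2 km.
Check against S (with the unrounded solution): distance 129.55 ≈ 129.55 km. ✓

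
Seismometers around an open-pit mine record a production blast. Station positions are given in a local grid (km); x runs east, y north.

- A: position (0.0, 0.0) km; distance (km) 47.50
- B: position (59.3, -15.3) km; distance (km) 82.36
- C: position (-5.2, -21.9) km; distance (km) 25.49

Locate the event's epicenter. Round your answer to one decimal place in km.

Circle about each station: x² + y² = 47.50²; (x − 59.3)² + (y + 15.3)² = 82.36²; (x + 5.2)² + (y + 21.9)² = 25.49².
Subtracting the A equation from the B and C equations removes the quadratic terms:
118.6 x − 30.6 y = -776.34
-10.4 x − 43.8 y = 2113.16
Solving the 2×2 system: x ≈ -17.9, y ≈ -44.0 km.

x ≈ -17.9 km, y ≈ -44.0 km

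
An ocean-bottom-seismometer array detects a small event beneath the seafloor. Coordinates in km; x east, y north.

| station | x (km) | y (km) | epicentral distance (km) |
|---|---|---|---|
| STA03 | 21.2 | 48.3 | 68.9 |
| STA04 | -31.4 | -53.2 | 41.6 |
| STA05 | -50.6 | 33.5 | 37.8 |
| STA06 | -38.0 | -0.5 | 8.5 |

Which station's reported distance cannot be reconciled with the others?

STA04

Solve using three stations at a time. Using STA03, STA05, STA06 (subtract circle equations pairwise → linear system) gives (x, y) ≈ (-29.8, 1.9).
Distances from that point to each station vs reported:
  STA03: calculated 68.9 vs reported 68.9 → residual 0.0 km
  STA04: calculated 55.2 vs reported 41.6 → residual 13.6 km
  STA05: calculated 37.8 vs reported 37.8 → residual 0.0 km
  STA06: calculated 8.6 vs reported 8.5 → residual 0.1 km
STA03, STA05, STA06 are mutually consistent (residuals ≈ 0); STA04 is off by 13.6 km.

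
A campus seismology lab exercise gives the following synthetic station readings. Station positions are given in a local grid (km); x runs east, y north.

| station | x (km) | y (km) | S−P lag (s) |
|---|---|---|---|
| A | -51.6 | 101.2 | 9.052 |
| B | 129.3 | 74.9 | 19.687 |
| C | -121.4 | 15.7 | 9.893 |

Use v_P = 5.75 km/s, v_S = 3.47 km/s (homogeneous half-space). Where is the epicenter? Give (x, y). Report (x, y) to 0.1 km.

Distance from S−P lag: d = Δt · v_P v_S / (v_P − v_S) = Δt · (5.75·3.47)/(5.75−3.47) ≈ 8.7511·Δt.
So d_A = 79.21, d_B = 172.28, d_C = 86.57 km.
Circle about each station: (x + 51.6)² + (y − 101.2)² = 79.21²; (x − 129.3)² + (y − 74.9)² = 172.28²; (x + 121.4)² + (y − 15.7)² = 86.57².
Subtracting the A equation from the B and C equations removes the quadratic terms:
361.8 x − 52.6 y = -13981.67
-139.6 x − 171.0 y = 860.31
Solving the 2×2 system: x ≈ -35.2, y ≈ 23.7 km.
Check against A (with the unrounded x, y): √((x + 51.6)²+(y − 101.2)²) = 79.21 ≈ 79.21 km. ✓

-35.2 km east, 23.7 km north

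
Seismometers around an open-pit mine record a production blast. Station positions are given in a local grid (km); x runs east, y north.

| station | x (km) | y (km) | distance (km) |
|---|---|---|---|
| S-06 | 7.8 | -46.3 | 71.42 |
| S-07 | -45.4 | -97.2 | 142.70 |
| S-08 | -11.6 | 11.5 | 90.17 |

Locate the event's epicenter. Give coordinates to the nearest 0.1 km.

Circle about each station: (x − 7.8)² + (y + 46.3)² = 71.42²; (x + 45.4)² + (y + 97.2)² = 142.70²; (x + 11.6)² + (y − 11.5)² = 90.17².
Subtracting pairs of circle equations eliminates x²+y² and gives linear equations (the radical axes):
-106.4 x − 101.8 y = -5958.00
-38.8 x + 115.6 y = -4967.53
Solving the 2×2 system: x ≈ 73.5, y ≈ -18.3 km.

(73.5, -18.3)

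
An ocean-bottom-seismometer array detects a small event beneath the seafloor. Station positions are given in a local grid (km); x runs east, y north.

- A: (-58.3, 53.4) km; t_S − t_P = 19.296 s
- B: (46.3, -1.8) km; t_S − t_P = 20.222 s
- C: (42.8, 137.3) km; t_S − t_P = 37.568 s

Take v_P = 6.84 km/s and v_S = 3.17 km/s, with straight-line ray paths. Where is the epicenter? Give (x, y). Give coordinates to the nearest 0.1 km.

(-57.7, -60.6)

Distance from S−P lag: d = Δt · v_P v_S / (v_P − v_S) = Δt · (6.84·3.17)/(6.84−3.17) ≈ 5.9081·Δt.
So d_A = 114.00, d_B = 119.47, d_C = 221.96 km.
Circle about each station: (x + 58.3)² + (y − 53.4)² = 114.00²; (x − 46.3)² + (y + 1.8)² = 119.47²; (x − 42.8)² + (y − 137.3)² = 221.96².
Subtracting the A equation from the B and C equations removes the quadratic terms:
209.2 x − 110.4 y = -5380.60
202.2 x + 167.8 y = -21837.56
Solving the 2×2 system: x ≈ -57.7, y ≈ -60.6 km.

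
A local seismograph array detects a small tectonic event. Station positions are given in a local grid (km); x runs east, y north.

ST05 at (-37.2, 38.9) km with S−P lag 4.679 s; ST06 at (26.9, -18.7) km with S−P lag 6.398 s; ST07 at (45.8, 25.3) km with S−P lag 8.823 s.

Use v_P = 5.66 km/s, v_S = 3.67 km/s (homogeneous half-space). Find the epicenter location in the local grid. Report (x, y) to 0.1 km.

Distance from S−P lag: d = Δt · v_P v_S / (v_P − v_S) = Δt · (5.66·3.67)/(5.66−3.67) ≈ 10.4383·Δt.
So d_ST05 = 48.84, d_ST06 = 66.78, d_ST07 = 92.10 km.
Circle about each station: (x + 37.2)² + (y − 38.9)² = 48.84²; (x − 26.9)² + (y + 18.7)² = 66.78²; (x − 45.8)² + (y − 25.3)² = 92.10².
Subtracting pairs of circle equations eliminates x²+y² and gives linear equations (the radical axes):
128.2 x − 115.2 y = -3897.97
166.0 x − 27.2 y = -6256.38
Solving the 2×2 system: x ≈ -39.3, y ≈ -9.9 km.

-39.3 km east, -9.9 km north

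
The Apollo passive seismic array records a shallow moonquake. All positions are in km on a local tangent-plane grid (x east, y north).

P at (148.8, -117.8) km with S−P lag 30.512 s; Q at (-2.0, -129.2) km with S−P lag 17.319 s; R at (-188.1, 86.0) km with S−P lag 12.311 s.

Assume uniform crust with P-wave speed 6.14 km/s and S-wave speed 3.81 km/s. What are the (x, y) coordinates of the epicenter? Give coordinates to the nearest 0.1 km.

Distance from S−P lag: d = Δt · v_P v_S / (v_P − v_S) = Δt · (6.14·3.81)/(6.14−3.81) ≈ 10.0401·Δt.
So d_P = 306.34, d_Q = 173.88, d_R = 123.60 km.
Circle about each station: (x − 148.8)² + (y + 117.8)² = 306.34²; (x + 2.0)² + (y + 129.2)² = 173.88²; (x + 188.1)² + (y − 86.0)² = 123.60².
Subtracting the P equation from the Q and R equations removes the quadratic terms:
-301.6 x − 22.8 y = 44288.30
-673.8 x + 407.6 y = 85326.57
Solving the 2×2 system: x ≈ -144.6, y ≈ -29.7 km.

x ≈ -144.6 km, y ≈ -29.7 km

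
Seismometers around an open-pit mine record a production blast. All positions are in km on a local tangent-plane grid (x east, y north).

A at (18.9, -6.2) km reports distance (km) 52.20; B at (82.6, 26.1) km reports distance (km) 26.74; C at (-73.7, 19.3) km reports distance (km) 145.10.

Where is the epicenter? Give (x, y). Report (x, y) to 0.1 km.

Circle about each station: (x − 18.9)² + (y + 6.2)² = 52.20²; (x − 82.6)² + (y − 26.1)² = 26.74²; (x + 73.7)² + (y − 19.3)² = 145.10².
Subtracting the A equation from the B and C equations removes the quadratic terms:
127.4 x + 64.6 y = 9118.13
-185.2 x + 51.0 y = -12920.64
Solving the 2×2 system: x ≈ 70.4, y ≈ 2.3 km.
Check against A (with the unrounded x, y): √((x − 18.9)²+(y + 6.2)²) = 52.20 ≈ 52.20 km. ✓

70.4 km east, 2.3 km north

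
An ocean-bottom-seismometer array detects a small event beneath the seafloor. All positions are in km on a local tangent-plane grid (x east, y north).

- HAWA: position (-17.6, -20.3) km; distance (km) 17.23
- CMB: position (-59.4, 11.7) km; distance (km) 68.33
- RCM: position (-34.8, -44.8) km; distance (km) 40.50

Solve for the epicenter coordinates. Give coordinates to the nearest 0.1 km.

Circle about each station: (x + 17.6)² + (y + 20.3)² = 17.23²; (x + 59.4)² + (y − 11.7)² = 68.33²; (x + 34.8)² + (y + 44.8)² = 40.50².
Subtracting the HAWA equation from the CMB and RCM equations removes the quadratic terms:
-83.6 x + 64.0 y = -1428.72
-34.4 x − 49.0 y = 1152.85
Solving the 2×2 system: x ≈ -0.6, y ≈ -23.1 km.

-0.6 km east, -23.1 km north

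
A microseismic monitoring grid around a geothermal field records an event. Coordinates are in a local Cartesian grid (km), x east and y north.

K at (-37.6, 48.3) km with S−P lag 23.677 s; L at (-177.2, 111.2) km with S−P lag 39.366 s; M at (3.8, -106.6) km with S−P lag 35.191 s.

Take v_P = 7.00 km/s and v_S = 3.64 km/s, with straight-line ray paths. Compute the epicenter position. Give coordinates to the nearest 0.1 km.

(120.5, 133.4)

Distance from S−P lag: d = Δt · v_P v_S / (v_P − v_S) = Δt · (7.00·3.64)/(7.00−3.64) ≈ 7.5833·Δt.
So d_K = 179.55, d_L = 298.53, d_M = 266.87 km.
Circle about each station: (x + 37.6)² + (y − 48.3)² = 179.55²; (x + 177.2)² + (y − 111.2)² = 298.53²; (x − 3.8)² + (y + 106.6)² = 266.87².
Subtracting pairs of circle equations eliminates x²+y² and gives linear equations (the radical axes):
-279.2 x + 125.8 y = -16863.33
82.8 x − 309.8 y = -31350.04
Solving the 2×2 system: x ≈ 120.5, y ≈ 133.4 km.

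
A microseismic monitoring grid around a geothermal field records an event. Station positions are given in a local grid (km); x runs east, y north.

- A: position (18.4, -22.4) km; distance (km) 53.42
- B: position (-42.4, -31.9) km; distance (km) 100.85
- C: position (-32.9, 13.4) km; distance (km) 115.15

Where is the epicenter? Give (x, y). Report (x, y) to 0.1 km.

(53.7, -62.5)

Circle about each station: (x − 18.4)² + (y + 22.4)² = 53.42²; (x + 42.4)² + (y + 31.9)² = 100.85²; (x + 32.9)² + (y − 13.4)² = 115.15².
Subtracting pairs of circle equations eliminates x²+y² and gives linear equations (the radical axes):
-121.6 x − 19.0 y = -5341.98
-102.6 x + 71.6 y = -9984.18
Solving the 2×2 system: x ≈ 53.7, y ≈ -62.5 km.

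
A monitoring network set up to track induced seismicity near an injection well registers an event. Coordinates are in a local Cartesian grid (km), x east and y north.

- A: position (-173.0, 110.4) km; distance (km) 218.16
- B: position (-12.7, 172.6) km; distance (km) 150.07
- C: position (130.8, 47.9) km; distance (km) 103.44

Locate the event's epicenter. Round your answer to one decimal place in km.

Circle about each station: (x + 173.0)² + (y − 110.4)² = 218.16²; (x + 12.7)² + (y − 172.6)² = 150.07²; (x − 130.8)² + (y − 47.9)² = 103.44².
Subtracting the A equation from the B and C equations removes the quadratic terms:
320.6 x + 124.4 y = 12907.67
607.6 x − 125.0 y = 14179.84
Solving the 2×2 system: x ≈ 29.2, y ≈ 28.5 km.

(29.2, 28.5)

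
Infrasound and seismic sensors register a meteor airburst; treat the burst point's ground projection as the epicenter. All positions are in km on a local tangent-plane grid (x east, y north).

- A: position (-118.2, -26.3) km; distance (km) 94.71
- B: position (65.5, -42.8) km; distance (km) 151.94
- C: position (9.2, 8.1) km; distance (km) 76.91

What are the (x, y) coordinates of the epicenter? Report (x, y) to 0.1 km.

Circle about each station: (x + 118.2)² + (y + 26.3)² = 94.71²; (x − 65.5)² + (y + 42.8)² = 151.94²; (x − 9.2)² + (y − 8.1)² = 76.91².
Subtracting the A equation from the B and C equations removes the quadratic terms:
367.4 x − 33.0 y = -22656.62
254.8 x + 68.8 y = -11457.84
Solving the 2×2 system: x ≈ -57.5, y ≈ 46.4 km.

x ≈ -57.5 km, y ≈ 46.4 km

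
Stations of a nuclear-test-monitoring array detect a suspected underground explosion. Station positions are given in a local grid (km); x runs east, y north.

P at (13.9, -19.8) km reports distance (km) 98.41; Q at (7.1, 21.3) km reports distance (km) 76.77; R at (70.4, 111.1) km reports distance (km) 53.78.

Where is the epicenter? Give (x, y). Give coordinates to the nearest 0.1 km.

74.8 km east, 57.5 km north

Circle about each station: (x − 13.9)² + (y + 19.8)² = 98.41²; (x − 7.1)² + (y − 21.3)² = 76.77²; (x − 70.4)² + (y − 111.1)² = 53.78².
Subtracting the P equation from the Q and R equations removes the quadratic terms:
-13.6 x + 82.2 y = 3709.75
113.0 x + 261.8 y = 23506.36
Solving the 2×2 system: x ≈ 74.8, y ≈ 57.5 km.
Check against P (with the unrounded x, y): √((x − 13.9)²+(y + 19.8)²) = 98.41 ≈ 98.41 km. ✓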